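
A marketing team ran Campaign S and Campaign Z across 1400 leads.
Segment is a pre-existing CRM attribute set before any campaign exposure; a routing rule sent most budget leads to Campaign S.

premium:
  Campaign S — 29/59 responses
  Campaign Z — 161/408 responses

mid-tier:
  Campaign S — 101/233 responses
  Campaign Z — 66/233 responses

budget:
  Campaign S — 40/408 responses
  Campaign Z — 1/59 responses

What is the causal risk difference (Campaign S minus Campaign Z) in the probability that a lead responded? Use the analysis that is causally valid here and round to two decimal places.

Since customer segment is a pre-existing factor (not a product of the campaign) and it affects the outcome on its own, it is a confounder. The stratified rates, not the pooled rate, identify the causal effect.
Adjusting over the population distribution of customer segment: 0.334·(0.492−0.395) + 0.333·(0.433−0.283) + 0.334·(0.098−0.017) = +0.109.

+0.11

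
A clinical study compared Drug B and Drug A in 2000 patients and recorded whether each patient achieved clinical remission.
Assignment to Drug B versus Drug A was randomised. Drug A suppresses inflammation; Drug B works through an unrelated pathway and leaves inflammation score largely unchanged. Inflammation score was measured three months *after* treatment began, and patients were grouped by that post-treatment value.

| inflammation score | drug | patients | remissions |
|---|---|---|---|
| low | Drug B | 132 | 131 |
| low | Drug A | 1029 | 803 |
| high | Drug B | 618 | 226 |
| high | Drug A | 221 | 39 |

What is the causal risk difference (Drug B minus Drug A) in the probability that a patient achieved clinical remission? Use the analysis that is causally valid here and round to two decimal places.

The stratified and pooled comparisons disagree (Drug B wins within each inflammation score; Drug A wins overall), so the answer turns on the causal role of inflammation score.
The distribution of inflammation score is itself part of what the drug does — it is an intermediate outcome. Holding it fixed would remove that part of the effect; the total effect is the pooled difference.
The causal difference is the pooled difference: 0.476 − 0.674 = -0.198.

-0.20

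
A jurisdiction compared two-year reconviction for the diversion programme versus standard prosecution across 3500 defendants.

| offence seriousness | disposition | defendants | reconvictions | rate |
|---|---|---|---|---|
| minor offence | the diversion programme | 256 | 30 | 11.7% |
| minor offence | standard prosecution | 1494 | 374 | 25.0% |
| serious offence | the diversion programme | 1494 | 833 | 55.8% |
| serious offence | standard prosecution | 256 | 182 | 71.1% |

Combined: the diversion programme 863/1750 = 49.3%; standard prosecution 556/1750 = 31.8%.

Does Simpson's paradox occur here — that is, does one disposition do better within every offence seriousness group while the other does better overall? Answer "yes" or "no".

Within each offence seriousness level (minor offence 11.7% vs 25.0%; serious offence 55.8% vs 71.1%), the diversion programme has the lower rate every time. Pooled: 49.3% vs 31.8% — standard prosecution has the lower rate overall. The two comparisons disagree.

yes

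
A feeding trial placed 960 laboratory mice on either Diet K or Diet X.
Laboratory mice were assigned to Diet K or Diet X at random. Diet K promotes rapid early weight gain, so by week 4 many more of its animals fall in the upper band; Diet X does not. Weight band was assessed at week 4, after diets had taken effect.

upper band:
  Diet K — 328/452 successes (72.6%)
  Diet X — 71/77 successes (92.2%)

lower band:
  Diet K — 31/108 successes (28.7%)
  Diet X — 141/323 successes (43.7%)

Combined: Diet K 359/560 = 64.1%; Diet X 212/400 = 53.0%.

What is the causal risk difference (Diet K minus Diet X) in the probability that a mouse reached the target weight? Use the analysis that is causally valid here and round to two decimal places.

+0.11

Diet X is higher inside every week-4 weight band stratum but Diet K is higher in aggregate. Whether to stratify depends on how week-4 weight band relates to the diet.
Because the diet influences week-4 weight band, week-4 weight band is a post-treatment mediator, not a confounder. Stratifying on it would bias the estimate; the causal effect is the crude pooled difference.
The causal difference is the pooled difference: 0.641 − 0.530 = +0.111.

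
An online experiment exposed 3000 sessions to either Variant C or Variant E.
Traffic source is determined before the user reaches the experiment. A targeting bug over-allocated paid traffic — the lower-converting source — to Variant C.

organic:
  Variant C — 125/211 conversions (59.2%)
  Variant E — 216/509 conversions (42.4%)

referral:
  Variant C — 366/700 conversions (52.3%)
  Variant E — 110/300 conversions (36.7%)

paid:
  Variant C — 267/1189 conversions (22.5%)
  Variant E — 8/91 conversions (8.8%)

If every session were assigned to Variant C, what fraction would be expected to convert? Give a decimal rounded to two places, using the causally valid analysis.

0.41

The traffic source-specific comparison favours Variant C throughout, but the pooled figures favour Variant E. The question is whether to condition on traffic source.
Traffic source is set before the variant has any effect — it is not caused by the variant — and it independently drives the outcome. That makes it a confounder, so the causal comparison is within traffic source levels.
Standardising Variant C to the population traffic source mix: 0.240·125/211 + 0.333·366/700 + 0.427·267/1189 = 0.412.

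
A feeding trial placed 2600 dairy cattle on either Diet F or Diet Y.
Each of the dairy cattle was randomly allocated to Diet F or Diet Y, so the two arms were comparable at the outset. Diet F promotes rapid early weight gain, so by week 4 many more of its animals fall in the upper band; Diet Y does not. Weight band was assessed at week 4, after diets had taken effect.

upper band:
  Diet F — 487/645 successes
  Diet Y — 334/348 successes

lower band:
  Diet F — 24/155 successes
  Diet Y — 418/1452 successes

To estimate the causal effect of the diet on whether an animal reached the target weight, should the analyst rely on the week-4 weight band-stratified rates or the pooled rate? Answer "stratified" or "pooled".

pooled

Week-4 weight band here is a post-treatment variable shaped by the diet; conditioning on it would introduce bias rather than remove it. The overall comparison is the causal one.
Pooled: Diet F 63.9% vs Diet Y 41.8%; Diet F is higher overall.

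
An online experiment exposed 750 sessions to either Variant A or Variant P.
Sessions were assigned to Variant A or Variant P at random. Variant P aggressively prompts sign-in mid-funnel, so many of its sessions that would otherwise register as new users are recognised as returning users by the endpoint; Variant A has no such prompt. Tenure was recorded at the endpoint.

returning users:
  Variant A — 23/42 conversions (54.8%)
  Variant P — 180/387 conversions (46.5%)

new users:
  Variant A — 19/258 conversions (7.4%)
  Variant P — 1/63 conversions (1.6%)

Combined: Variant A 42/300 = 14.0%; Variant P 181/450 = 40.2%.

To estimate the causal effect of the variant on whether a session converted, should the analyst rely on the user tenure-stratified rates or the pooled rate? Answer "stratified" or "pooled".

The user tenure-specific comparison favours Variant A throughout, but the pooled figures favour Variant P. The question is whether to condition on user tenure.
User tenure is recorded after the variant and is itself shifted by it — it sits on the causal path from variant to outcome. Conditioning on a mediator would strip out part of the effect we want; the pooled comparison gives the total causal effect.
Pooled: Variant A 14.0% vs Variant P 40.2%; Variant P is higher overall.

pooled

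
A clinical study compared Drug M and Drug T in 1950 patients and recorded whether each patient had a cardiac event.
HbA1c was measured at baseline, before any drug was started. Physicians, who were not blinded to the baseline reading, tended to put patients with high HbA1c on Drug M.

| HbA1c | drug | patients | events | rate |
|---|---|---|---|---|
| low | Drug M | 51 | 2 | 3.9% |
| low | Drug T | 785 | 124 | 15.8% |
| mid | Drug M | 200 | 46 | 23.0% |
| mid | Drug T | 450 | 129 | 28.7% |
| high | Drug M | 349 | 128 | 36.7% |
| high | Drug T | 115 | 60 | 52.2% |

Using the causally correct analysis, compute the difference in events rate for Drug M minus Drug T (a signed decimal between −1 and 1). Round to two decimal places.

-0.11

The HbA1c-specific comparison favours Drug M throughout, but the pooled figures favour Drug T. The question is whether to condition on HbA1c.
Nothing the drug does changes HbA1c; the imbalance is an allocation artefact. With HbA1c also predicting the outcome, the pooled figure is confounded, and the within-stratum comparison is the causal one.
Adjusting over the population distribution of HbA1c: 0.429·(0.039−0.158) + 0.333·(0.230−0.287) + 0.238·(0.367−0.522) = -0.107.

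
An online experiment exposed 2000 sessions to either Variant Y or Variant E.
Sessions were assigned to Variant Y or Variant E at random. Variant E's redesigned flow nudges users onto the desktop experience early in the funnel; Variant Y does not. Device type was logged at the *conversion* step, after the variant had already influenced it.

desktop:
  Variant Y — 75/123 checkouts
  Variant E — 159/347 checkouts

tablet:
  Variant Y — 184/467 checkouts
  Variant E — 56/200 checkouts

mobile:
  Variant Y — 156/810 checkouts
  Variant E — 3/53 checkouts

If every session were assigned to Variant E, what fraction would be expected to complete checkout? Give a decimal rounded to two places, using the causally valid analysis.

0.36

Stratifying would compare variants among sessions the variants themselves sorted into device type groups — a form of selection on an intermediate. The unconditioned pooled rates give the total causal effect.
So P(outcome | do(Variant E)) is just the pooled rate for Variant E: 218/600 = 0.363.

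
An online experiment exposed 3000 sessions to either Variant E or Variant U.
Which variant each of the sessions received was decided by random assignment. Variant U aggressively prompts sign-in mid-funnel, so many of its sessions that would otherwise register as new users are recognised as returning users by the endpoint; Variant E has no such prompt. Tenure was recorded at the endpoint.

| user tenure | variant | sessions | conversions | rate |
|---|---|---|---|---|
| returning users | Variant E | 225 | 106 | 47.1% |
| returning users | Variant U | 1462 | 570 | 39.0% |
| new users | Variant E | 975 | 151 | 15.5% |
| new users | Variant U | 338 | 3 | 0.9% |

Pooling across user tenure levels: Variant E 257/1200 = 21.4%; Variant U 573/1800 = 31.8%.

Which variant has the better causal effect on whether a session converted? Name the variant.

Variant U

Stratifying would compare variants among sessions the variants themselves sorted into user tenure groups — a form of selection on an intermediate. The unconditioned pooled rates give the total causal effect.
Pooled: Variant E 21.4% vs Variant U 31.8%; Variant U is higher overall.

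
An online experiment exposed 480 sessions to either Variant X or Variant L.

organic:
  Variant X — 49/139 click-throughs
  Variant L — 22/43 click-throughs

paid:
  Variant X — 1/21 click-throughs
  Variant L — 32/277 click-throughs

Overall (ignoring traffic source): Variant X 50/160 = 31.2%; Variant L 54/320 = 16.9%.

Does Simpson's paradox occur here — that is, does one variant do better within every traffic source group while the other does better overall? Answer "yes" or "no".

Within each traffic source level (organic 35.3% vs 51.2%; paid 4.8% vs 11.6%), Variant L has the higher rate every time. Pooled: 31.2% vs 16.9% — Variant X has the higher rate overall. The two comparisons disagree.

yes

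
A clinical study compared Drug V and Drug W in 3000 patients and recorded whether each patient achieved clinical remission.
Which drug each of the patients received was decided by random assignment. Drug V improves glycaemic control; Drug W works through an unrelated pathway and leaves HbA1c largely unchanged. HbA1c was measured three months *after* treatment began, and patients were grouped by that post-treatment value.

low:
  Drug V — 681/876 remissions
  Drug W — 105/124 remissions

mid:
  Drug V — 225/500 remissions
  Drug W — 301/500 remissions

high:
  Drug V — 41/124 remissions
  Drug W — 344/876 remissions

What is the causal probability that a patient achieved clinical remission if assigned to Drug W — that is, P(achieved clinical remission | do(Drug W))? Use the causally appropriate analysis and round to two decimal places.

Stratifying would compare drugs among patients the drugs themselves sorted into HbA1c groups — a form of selection on an intermediate. The unconditioned pooled rates give the total causal effect.
So P(outcome | do(Drug W)) is just the pooled rate for Drug W: 750/1500 = 0.500.

0.50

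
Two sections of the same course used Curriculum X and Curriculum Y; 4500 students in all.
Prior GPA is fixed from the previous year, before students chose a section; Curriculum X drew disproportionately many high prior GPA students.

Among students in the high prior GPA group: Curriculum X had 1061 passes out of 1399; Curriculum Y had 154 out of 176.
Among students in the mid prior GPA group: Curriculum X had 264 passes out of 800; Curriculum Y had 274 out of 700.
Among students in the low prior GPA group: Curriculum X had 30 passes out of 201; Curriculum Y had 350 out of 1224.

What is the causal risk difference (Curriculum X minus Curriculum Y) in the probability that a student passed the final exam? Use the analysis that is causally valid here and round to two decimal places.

-0.10

Here prior GPA band is a common cause — it drives both which teaching method a case falls under and the outcome. The crude comparison mixes populations; the stratum-specific rates are the causally relevant ones.
Adjusting over the population distribution of prior GPA band: 0.350·(0.758−0.875) + 0.333·(0.330−0.391) + 0.317·(0.149−0.286) = -0.105.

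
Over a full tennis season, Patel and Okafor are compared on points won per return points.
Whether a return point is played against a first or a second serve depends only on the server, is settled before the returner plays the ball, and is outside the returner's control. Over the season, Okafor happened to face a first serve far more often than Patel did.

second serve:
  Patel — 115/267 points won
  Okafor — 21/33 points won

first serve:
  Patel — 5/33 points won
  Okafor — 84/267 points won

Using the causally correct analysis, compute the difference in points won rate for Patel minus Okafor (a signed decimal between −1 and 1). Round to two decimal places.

-0.18

Since serve type is a pre-existing factor (not a product of the player) and it affects the outcome on its own, it is a confounder. The stratified rates, not the pooled rate, identify the causal effect.
Adjusting over the population distribution of serve type: 0.500·(0.431−0.636) + 0.500·(0.152−0.315) = -0.184.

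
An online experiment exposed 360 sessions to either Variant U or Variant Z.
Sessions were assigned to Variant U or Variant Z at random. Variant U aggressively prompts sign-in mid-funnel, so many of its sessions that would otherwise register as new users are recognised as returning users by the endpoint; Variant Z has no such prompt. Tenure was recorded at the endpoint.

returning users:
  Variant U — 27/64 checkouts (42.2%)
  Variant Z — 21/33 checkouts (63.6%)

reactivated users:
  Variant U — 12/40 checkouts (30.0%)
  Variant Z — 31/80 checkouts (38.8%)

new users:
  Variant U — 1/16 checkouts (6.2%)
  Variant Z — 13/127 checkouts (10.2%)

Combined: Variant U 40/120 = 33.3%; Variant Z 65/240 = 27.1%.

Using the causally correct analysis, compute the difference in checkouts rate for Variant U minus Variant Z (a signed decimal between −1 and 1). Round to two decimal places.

+0.06

The distribution of user tenure is itself part of what the variant does — it is an intermediate outcome. Holding it fixed would remove that part of the effect; the total effect is the pooled difference.
The causal difference is the pooled difference: 0.333 − 0.271 = +0.062.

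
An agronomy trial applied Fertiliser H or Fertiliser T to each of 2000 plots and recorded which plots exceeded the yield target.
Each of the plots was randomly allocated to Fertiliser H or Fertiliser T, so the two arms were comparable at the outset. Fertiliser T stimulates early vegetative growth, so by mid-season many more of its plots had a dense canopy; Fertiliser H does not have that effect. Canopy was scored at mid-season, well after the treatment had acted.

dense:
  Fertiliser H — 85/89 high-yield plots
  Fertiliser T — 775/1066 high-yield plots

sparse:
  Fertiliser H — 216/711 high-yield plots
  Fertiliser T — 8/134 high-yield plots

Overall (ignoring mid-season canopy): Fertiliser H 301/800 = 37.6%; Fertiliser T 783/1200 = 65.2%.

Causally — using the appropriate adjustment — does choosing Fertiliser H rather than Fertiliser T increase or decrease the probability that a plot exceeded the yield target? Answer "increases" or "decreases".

decreases

The mid-season canopy-specific comparison favours Fertiliser H throughout, but the pooled figures favour Fertiliser T. The question is whether to condition on mid-season canopy.
Mid-season canopy is recorded after the fertiliser and is itself shifted by it — it sits on the causal path from fertiliser to outcome. Conditioning on a mediator would strip out part of the effect we want; the pooled comparison gives the total causal effect.
Pooled: Fertiliser H 37.6% vs Fertiliser T 65.2%; Fertiliser T is higher overall.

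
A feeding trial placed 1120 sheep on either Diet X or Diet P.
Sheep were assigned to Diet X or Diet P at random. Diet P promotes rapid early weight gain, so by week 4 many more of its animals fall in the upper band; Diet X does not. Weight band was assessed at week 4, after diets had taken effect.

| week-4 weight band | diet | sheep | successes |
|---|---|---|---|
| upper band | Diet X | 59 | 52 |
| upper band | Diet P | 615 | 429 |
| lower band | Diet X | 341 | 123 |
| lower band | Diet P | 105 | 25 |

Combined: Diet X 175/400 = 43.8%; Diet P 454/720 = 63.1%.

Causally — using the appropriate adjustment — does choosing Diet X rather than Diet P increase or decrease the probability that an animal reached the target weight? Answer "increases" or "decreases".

decreases

The distribution of week-4 weight band is itself part of what the diet does — it is an intermediate outcome. Holding it fixed would remove that part of the effect; the total effect is the pooled difference.
Pooled: Diet X 43.8% vs Diet P 63.1%; Diet P is higher overall.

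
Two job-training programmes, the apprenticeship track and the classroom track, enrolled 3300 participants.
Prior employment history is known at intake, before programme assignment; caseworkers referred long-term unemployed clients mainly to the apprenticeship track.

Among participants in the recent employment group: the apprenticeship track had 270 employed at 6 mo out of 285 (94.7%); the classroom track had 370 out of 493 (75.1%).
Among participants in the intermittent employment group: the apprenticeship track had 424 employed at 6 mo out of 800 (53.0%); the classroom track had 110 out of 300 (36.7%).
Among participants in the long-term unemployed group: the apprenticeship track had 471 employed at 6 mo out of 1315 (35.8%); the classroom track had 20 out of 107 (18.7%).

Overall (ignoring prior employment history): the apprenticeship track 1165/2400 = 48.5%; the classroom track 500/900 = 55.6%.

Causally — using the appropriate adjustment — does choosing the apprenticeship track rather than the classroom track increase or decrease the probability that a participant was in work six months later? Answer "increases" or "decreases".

Within every prior employment history level the apprenticeship track has the higher rate, yet pooled the classroom track does — Simpson's reversal.
The imbalance in prior employment history arose from how participants were allocated, not from anything the programme did; and prior employment history independently affects the outcome. The pooled gap is confounded — condition on prior employment history.
Within each level — recent employment: 94.7% vs 75.1%; intermittent employment: 53.0% vs 36.7%; long-term unemployed: 35.8% vs 18.7% — the apprenticeship track is higher every time.

increases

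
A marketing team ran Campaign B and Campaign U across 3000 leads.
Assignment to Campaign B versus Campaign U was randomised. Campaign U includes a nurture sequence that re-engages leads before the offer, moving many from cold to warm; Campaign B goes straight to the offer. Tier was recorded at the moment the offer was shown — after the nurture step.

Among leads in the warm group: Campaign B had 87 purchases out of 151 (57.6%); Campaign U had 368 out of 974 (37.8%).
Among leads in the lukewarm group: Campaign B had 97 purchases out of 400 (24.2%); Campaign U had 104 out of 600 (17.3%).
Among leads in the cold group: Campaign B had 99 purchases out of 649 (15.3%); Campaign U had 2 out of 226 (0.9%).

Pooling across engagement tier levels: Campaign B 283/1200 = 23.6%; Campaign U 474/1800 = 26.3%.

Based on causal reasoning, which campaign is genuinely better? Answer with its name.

The engagement tier-specific comparison favours Campaign B throughout, but the pooled figures favour Campaign U. The question is whether to condition on engagement tier.
Engagement tier here is a post-treatment variable shaped by the campaign; conditioning on it would introduce bias rather than remove it. The overall comparison is the causal one.
Pooled: Campaign B 23.6% vs Campaign U 26.3%; Campaign U is higher overall.

Campaign U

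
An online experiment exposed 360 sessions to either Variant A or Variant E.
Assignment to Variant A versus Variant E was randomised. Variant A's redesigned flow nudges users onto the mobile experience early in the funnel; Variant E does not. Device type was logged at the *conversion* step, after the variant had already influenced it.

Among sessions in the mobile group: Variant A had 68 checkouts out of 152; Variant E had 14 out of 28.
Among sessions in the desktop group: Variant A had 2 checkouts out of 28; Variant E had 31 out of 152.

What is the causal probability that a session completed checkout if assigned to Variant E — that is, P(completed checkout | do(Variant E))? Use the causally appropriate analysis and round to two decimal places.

0.25

The stratified and pooled comparisons disagree (Variant E wins within each device type; Variant A wins overall), so the answer turns on the causal role of device type.
Device type is recorded after the variant and is itself shifted by it — it sits on the causal path from variant to outcome. Conditioning on a mediator would strip out part of the effect we want; the pooled comparison gives the total causal effect.
So P(outcome | do(Variant E)) is just the pooled rate for Variant E: 45/180 = 0.250.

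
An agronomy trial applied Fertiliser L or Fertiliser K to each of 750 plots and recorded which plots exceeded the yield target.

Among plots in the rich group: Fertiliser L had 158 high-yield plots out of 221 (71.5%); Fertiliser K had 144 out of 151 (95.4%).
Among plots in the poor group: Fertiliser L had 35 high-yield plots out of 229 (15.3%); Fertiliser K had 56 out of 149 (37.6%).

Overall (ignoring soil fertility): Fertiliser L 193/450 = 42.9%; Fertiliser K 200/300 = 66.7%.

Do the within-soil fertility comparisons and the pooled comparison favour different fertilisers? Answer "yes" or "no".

Within each soil fertility level (rich 71.5% vs 95.4%; poor 15.3% vs 37.6%), Fertiliser K has the higher rate every time. Pooled: 42.9% vs 66.7% — Fertiliser K has the higher rate overall. They agree.

no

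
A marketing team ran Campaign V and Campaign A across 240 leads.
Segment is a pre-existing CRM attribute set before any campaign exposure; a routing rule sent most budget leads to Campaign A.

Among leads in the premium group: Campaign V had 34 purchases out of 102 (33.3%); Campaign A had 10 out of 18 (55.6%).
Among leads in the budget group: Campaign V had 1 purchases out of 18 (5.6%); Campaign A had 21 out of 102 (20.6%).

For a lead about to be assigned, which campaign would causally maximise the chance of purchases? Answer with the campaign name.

Campaign A

The stratified and pooled comparisons disagree (Campaign A wins within each customer segment; Campaign V wins overall), so the answer turns on the causal role of customer segment.
Since customer segment is a pre-existing factor (not a product of the campaign) and it affects the outcome on its own, it is a confounder. The stratified rates, not the pooled rate, identify the causal effect.
Within each level — premium: 33.3% vs 55.6%; budget: 5.6% vs 20.6% — Campaign A is higher every time.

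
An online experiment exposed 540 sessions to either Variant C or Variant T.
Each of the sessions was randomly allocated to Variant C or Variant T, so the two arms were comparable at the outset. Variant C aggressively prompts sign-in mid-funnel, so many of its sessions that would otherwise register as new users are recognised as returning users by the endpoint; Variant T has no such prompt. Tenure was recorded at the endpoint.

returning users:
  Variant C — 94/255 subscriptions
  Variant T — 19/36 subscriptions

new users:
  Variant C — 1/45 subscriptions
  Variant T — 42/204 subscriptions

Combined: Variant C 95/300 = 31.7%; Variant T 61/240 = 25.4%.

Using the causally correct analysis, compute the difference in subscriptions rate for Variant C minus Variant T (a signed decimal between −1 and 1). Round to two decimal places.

+0.06

Variant T is higher inside every user tenure stratum but Variant C is higher in aggregate. Whether to stratify depends on how user tenure relates to the variant.
Because the variant influences user tenure, user tenure is a post-treatment mediator, not a confounder. Stratifying on it would bias the estimate; the causal effect is the crude pooled difference.
The causal difference is the pooled difference: 0.317 − 0.254 = +0.062.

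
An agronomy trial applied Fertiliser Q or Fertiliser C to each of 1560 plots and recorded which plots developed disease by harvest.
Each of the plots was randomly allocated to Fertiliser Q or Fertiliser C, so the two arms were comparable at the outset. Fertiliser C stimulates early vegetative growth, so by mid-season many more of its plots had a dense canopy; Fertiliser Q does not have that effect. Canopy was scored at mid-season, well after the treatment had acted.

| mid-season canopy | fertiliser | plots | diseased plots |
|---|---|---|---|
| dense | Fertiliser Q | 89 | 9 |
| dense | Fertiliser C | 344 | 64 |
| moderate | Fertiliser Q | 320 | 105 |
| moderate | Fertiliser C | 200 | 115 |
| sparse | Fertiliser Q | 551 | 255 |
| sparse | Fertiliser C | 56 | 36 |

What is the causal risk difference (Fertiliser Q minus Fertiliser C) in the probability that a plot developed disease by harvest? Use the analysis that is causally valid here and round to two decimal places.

Stratifying would compare fertilisers among plots the fertilisers themselves sorted into mid-season canopy groups — a form of selection on an intermediate. The unconditioned pooled rates give the total causal effect.
The causal difference is the pooled difference: 0.384 − 0.358 = +0.026.

+0.03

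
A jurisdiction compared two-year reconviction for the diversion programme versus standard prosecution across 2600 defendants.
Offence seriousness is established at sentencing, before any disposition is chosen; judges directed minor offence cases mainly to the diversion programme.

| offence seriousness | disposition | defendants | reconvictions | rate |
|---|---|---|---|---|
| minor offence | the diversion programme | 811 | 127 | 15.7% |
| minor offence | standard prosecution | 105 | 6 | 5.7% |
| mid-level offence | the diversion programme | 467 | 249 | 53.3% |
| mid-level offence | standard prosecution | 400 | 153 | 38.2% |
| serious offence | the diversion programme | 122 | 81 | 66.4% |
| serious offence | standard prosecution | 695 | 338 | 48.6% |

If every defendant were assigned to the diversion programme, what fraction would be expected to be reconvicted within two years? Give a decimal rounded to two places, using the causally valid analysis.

0.44

Offence seriousness satisfies the back-door criterion: it is not a descendant of the disposition, and it blocks the spurious path from disposition to outcome. Adjusting for it (i.e., using the within-offence seriousness rates) gives the causal effect.
Standardising the diversion programme to the population offence seriousness mix: 0.352·127/811 + 0.333·249/467 + 0.314·81/122 = 0.442.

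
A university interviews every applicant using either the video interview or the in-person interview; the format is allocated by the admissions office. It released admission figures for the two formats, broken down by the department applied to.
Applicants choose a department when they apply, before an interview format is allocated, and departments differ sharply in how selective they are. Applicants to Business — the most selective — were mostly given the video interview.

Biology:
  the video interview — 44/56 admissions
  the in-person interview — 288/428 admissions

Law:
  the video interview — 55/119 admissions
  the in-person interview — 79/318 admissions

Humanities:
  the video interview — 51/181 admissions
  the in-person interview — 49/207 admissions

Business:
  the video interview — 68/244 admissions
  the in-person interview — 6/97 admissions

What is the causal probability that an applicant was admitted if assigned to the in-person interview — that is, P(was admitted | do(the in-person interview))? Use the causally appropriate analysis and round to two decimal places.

0.33

Nothing the interview format does changes department; the imbalance is an allocation artefact. With department also predicting the outcome, the pooled figure is confounded, and the within-stratum comparison is the causal one.
Standardising the in-person interview to the population department mix: 0.293·288/428 + 0.265·79/318 + 0.235·49/207 + 0.207·6/97 = 0.332.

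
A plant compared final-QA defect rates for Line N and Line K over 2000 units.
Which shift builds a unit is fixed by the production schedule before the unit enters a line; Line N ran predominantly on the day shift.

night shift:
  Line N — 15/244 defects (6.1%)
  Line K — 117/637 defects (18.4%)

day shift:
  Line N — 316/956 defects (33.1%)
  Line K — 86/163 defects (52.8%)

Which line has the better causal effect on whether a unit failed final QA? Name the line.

Line N

The stratified and pooled comparisons disagree (Line N wins within each shift; Line K wins overall), so the answer turns on the causal role of shift.
Shift satisfies the back-door criterion: it is not a descendant of the line, and it blocks the spurious path from line to outcome. Adjusting for it (i.e., using the within-shift rates) gives the causal effect.
Within each level — night shift: 6.1% vs 18.4%; day shift: 33.1% vs 52.8% — Line N is lower every time.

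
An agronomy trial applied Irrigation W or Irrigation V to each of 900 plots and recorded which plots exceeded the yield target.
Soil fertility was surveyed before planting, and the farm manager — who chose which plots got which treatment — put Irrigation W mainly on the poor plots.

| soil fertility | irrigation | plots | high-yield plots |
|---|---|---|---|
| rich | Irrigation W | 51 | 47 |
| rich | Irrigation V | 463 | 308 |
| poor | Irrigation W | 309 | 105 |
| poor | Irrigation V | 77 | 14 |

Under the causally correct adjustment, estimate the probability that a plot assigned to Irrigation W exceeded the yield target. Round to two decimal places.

0.67

Irrigation W is higher inside every soil fertility stratum but Irrigation V is higher in aggregate. Whether to stratify depends on how soil fertility relates to the irrigation.
Here soil fertility is a common cause — it drives both which irrigation a case falls under and the outcome. The crude comparison mixes populations; the stratum-specific rates are the causally relevant ones.
Standardising Irrigation W to the population soil fertility mix: 0.571·47/51 + 0.429·105/309 = 0.672.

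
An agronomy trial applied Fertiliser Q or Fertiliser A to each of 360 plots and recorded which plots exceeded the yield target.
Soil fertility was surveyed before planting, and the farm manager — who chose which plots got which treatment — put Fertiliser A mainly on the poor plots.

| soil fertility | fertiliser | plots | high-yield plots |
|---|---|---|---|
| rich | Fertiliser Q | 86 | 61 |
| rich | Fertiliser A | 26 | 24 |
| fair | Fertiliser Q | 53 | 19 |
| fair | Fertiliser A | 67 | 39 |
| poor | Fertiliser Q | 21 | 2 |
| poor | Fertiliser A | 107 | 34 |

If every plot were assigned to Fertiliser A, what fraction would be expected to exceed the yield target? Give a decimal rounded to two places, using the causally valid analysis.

0.59

Soil fertility differs across fertilisers for reasons unrelated to any effect of the fertiliser itself, and it separately predicts the outcome — a classic confounder. We must compare within soil fertility levels.
Standardising Fertiliser A to the population soil fertility mix: 0.311·24/26 + 0.333·39/67 + 0.356·34/107 = 0.594.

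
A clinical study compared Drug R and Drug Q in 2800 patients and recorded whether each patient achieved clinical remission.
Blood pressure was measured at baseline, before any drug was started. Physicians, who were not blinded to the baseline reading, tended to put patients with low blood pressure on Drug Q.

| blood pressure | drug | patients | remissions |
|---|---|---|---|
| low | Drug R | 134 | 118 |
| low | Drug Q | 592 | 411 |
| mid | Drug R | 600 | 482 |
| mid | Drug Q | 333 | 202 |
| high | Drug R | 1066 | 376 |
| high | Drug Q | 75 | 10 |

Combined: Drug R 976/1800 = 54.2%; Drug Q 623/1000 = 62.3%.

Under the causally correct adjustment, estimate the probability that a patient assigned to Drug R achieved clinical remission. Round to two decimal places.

The stratified and pooled comparisons disagree (Drug R wins within each blood pressure; Drug Q wins overall), so the answer turns on the causal role of blood pressure.
Since blood pressure is a pre-existing factor (not a product of the drug) and it affects the outcome on its own, it is a confounder. The stratified rates, not the pooled rate, identify the causal effect.
Standardising Drug R to the population blood pressure mix: 0.259·118/134 + 0.333·482/600 + 0.407·376/1066 = 0.640.

0.64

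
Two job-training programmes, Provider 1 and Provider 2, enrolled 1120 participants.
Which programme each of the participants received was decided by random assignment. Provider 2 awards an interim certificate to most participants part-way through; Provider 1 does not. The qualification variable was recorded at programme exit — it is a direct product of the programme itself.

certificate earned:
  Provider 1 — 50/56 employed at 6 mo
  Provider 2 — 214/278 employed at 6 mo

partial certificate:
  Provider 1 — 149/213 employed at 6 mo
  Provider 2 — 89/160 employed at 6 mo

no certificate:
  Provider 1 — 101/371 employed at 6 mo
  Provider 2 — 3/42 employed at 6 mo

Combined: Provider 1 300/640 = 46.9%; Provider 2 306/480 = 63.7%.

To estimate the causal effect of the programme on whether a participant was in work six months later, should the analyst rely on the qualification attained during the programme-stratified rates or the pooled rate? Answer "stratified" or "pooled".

Within every qualification attained during the programme level Provider 1 has the higher rate, yet pooled Provider 2 does — Simpson's reversal.
Qualification attained during the programme here is a post-treatment variable shaped by the programme; conditioning on it would introduce bias rather than remove it. The overall comparison is the causal one.
Pooled: Provider 1 46.9% vs Provider 2 63.7%; Provider 2 is higher overall.

pooled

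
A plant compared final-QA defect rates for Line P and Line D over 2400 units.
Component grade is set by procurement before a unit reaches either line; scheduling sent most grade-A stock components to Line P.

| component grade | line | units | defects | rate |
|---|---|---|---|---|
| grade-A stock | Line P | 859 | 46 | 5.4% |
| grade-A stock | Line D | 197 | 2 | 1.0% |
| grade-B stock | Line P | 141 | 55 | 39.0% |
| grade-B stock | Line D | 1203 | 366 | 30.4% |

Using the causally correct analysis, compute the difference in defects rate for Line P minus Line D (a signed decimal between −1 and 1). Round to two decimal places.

Line D is lower inside every component grade stratum but Line P is lower in aggregate. Whether to stratify depends on how component grade relates to the line.
The imbalance in component grade arose from how units were allocated, not from anything the line did; and component grade independently affects the outcome. The pooled gap is confounded — condition on component grade.
Adjusting over the population distribution of component grade: 0.440·(0.054−0.010) + 0.560·(0.390−0.304) = +0.067.

+0.07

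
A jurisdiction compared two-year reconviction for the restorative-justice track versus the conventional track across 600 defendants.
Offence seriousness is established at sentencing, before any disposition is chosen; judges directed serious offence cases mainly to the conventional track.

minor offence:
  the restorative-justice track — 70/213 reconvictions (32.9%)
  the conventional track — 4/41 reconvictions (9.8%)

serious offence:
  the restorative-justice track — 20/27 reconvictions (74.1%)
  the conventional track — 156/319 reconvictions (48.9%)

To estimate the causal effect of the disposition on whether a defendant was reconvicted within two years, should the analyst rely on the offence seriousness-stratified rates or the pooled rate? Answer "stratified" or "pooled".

stratified

Nothing the disposition does changes offence seriousness; the imbalance is an allocation artefact. With offence seriousness also predicting the outcome, the pooled figure is confounded, and the within-stratum comparison is the causal one.
Within each level — minor offence: 32.9% vs 9.8%; serious offence: 74.1% vs 48.9% — the conventional track is lower every time.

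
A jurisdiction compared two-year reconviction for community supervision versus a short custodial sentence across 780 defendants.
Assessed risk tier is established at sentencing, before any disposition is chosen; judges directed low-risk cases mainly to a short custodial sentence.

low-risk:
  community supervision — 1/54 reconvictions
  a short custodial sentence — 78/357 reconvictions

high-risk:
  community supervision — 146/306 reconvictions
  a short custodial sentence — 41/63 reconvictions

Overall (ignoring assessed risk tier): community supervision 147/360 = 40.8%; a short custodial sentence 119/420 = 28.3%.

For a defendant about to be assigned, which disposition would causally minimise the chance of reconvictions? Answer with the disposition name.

community supervision

community supervision is lower inside every assessed risk tier stratum but a short custodial sentence is lower in aggregate. Whether to stratify depends on how assessed risk tier relates to the disposition.
Here assessed risk tier is a common cause — it drives both which disposition a case falls under and the outcome. The crude comparison mixes populations; the stratum-specific rates are the causally relevant ones.
Within each level — low-risk: 1.9% vs 21.8%; high-risk: 47.7% vs 65.1% — community supervision is lower every time.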